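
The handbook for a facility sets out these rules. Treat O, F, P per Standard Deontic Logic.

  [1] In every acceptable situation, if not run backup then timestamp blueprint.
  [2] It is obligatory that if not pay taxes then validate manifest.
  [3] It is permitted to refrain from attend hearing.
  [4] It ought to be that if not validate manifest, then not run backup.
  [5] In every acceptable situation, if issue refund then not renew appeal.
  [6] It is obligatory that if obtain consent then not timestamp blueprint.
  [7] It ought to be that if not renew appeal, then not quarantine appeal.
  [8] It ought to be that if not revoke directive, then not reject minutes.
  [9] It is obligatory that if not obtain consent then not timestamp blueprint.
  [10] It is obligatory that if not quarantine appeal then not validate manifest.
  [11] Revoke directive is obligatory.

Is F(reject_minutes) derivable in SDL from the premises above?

Premise 8 is O(¬revoke_directive → ¬reject_minutes), but O(¬revoke_directive) is not derivable from the premises, so it does not yield O(¬reject_minutes).
No other premise forces O(¬reject_minutes). An ideal world satisfying every premise can still have reject_minutes true, so F(reject_minutes) is not derivable.

No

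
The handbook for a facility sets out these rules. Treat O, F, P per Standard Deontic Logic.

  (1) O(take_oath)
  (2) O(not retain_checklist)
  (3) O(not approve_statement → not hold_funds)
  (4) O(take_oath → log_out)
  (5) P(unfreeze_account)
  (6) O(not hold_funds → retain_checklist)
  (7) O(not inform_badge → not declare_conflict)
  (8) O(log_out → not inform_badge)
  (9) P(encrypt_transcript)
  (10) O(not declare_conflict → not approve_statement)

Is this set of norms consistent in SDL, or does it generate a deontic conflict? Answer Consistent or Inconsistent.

Inconsistent

Premise 2 gives O(not retain_checklist).
Premise 6, O(not hold_funds → retain_checklist), contraposes to O(not retain_checklist → hold_funds); with O(not retain_checklist) we get O(hold_funds).
The contrapositive of premise 3 (O(not approve_statement → not hold_funds)) is O(hold_funds → approve_statement), and O(hold_funds) is already established, so O(approve_statement).
The contrapositive of premise 10 (O(not declare_conflict → not approve_statement)) is O(approve_statement → declare_conflict), and O(approve_statement) is already established, so O(declare_conflict).
Premise 7, O(not inform_badge → not declare_conflict), contraposes to O(declare_conflict → inform_badge); with O(declare_conflict) we get O(inform_badge).
The contrapositive of premise 8 (O(log_out → not inform_badge)) is O(inform_badge → not log_out), and O(inform_badge) is already established, so O(not log_out).
The contrapositive of premise 4 (O(take_oath → log_out)) is O(not log_out → not take_oath), and O(not log_out) is already established, so O(not take_oath).
But premise 1 directly asserts O(take_oath).
We now have both O(not take_oath) and O(take_oath) — take_oath is simultaneously obligatory and forbidden, violating the D-axiom.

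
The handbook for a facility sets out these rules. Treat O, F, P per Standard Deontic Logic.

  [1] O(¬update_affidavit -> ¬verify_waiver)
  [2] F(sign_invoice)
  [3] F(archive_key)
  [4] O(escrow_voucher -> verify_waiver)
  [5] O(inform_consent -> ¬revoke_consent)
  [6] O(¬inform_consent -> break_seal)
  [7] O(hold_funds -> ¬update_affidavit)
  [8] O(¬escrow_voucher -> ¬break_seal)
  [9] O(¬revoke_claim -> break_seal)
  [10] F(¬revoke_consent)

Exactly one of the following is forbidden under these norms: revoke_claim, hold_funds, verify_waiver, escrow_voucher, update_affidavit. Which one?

hold_funds

F(¬revoke_consent) at premise 10 means O(revoke_consent).
The contrapositive of premise 5 (O(inform_consent -> ¬revoke_consent)) is O(revoke_consent -> ¬inform_consent), and O(revoke_consent) is already established, so O(¬inform_consent).
With premise 6, O(¬inform_consent -> break_seal), the K-axiom yields O(break_seal).
Premise 8 is O(¬escrow_voucher -> ¬break_seal); contrapositively O(break_seal -> escrow_voucher). Since O(break_seal) holds, K gives O(escrow_voucher).
Applying K to premise 4 (O(escrow_voucher -> verify_waiver)) and O(escrow_voucher) yields O(verify_waiver).
Premise 1, O(¬update_affidavit -> ¬verify_waiver), contraposes to O(verify_waiver -> update_affidavit); with O(verify_waiver) we get O(update_affidavit).
Premise 7 is O(hold_funds -> ¬update_affidavit); contrapositively O(update_affidavit -> ¬hold_funds). Since O(update_affidavit) holds, K gives O(¬hold_funds).
So O(¬hold_funds) holds, i.e. hold_funds is forbidden. None of the other listed options is forbidden under the premises.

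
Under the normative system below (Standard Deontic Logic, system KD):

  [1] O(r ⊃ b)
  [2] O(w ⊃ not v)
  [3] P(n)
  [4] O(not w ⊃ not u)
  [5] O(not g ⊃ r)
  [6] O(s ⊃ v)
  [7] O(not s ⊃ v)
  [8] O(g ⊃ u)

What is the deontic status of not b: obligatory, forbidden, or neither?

By case analysis on not s: premise 7 gives O(not s ⊃ v) and premise 6 gives O(s ⊃ v), so O(v) either way.
The contrapositive of premise 2 (O(w ⊃ not v)) is O(v ⊃ not w), and O(v) is already established, so O(not w).
Premise 4 is O(not w ⊃ not u); since O(not w), deontic closure gives O(not u).
Premise 8 is O(g ⊃ u); contrapositively O(not u ⊃ not g). Since O(not u) holds, K gives O(not g).
Premise 5 is O(not g ⊃ r); since O(not g), deontic closure gives O(r).
With premise 1, O(r ⊃ b), the K-axiom yields O(b).
Premise 3 does not contribute to this derivation.
Thus O(b), which is F(not b): not b is forbidden.

Forbidden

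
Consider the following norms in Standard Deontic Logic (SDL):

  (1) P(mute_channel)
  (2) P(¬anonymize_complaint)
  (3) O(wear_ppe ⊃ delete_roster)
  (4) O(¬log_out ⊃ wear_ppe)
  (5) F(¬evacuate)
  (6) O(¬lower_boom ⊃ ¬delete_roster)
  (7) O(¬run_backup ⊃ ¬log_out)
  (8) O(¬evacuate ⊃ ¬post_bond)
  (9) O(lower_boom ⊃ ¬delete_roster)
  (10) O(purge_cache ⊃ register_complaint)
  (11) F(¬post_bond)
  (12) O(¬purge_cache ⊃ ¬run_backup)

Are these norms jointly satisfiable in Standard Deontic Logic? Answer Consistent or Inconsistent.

Premise 8 is O(¬evacuate ⊃ ¬post_bond), but O(¬evacuate) is not derivable from the premises, so it does not yield O(¬post_bond).
So O(¬post_bond) is not derivable, and the apparent clash with O(post_bond) does not arise.
A world satisfying every obligation exists (e.g. anonymize_complaint=false, delete_roster=false, evacuate=true, log_out=true, lower_boom=false, mute_channel=false, post_bond=true, purge_cache=true, register_complaint=true, run_backup=true, wear_ppe=false); no atom is both obligatory and forbidden, so the set is consistent.

Consistent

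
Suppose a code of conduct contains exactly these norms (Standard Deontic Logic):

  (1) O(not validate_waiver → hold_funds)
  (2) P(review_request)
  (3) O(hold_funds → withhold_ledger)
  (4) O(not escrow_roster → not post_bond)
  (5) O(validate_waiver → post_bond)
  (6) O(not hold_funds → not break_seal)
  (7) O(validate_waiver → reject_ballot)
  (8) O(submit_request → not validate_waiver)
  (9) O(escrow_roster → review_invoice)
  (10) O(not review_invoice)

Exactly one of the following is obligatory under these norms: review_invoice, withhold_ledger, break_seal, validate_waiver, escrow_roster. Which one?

Premise 10 states O(not review_invoice) outright.
Premise 9 is O(escrow_roster → review_invoice); contrapositively O(not review_invoice → not escrow_roster). Since O(not review_invoice) holds, K gives O(not escrow_roster).
Applying K to premise 4 (O(not escrow_roster → not post_bond)) and O(not escrow_roster) yields O(not post_bond).
Premise 5 is O(validate_waiver → post_bond); contrapositively O(not post_bond → not validate_waiver). Since O(not post_bond) holds, K gives O(not validate_waiver).
From O(not validate_waiver) and premise 1, O(not validate_waiver → hold_funds), we obtain O(hold_funds).
Applying K to premise 3 (O(hold_funds → withhold_ledger)) and O(hold_funds) yields O(withhold_ledger).
So O(withhold_ledger) holds — withhold_ledger is obligatory. None of the other listed options is made obligatory by any chain of premises.

withhold_ledger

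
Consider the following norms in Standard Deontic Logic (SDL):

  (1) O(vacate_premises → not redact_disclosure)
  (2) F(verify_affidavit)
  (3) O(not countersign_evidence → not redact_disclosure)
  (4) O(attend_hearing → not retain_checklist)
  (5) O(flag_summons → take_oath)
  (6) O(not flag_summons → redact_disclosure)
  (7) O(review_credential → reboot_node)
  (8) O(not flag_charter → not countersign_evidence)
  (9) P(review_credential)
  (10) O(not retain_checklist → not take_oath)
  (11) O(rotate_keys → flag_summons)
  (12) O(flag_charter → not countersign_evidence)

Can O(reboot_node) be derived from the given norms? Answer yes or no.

No

Premise 7 is O(review_credential → reboot_node), but O(review_credential) is not derivable from the premises (the permission P(review_credential) asserts only not O(not review_credential), not O(review_credential)), so it does not yield O(reboot_node).
No other premise forces O(reboot_node). An ideal world satisfying every premise can still have reboot_node false, so O(reboot_node) is not derivable.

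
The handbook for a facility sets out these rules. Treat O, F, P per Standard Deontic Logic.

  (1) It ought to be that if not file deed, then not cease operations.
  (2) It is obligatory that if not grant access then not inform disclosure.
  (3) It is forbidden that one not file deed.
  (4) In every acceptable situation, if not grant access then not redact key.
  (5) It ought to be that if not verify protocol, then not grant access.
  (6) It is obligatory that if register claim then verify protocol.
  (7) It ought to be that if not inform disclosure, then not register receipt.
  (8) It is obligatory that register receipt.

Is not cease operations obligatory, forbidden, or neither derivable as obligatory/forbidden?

Premise 1 is O(¬file_deed → ¬cease_operations), but O(¬file_deed) is not derivable from the premises, so it does not yield O(¬cease_operations).
No premise or chain of K-axiom applications forces O(¬cease_operations), and none forces O(cease_operations). So ¬cease_operations is neither obligatory nor forbidden under these norms.

Neither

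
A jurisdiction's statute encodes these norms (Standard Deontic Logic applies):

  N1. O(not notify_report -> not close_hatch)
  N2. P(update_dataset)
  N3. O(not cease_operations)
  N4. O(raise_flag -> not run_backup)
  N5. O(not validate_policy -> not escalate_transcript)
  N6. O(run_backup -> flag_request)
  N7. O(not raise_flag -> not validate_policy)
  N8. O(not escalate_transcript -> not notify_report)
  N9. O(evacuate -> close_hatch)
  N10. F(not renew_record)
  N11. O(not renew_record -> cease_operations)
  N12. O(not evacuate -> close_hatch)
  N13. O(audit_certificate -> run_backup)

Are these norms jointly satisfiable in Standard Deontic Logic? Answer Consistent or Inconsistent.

Consistent

Premise 11 is O(not renew_record -> cease_operations), but O(not renew_record) is not derivable from the premises, so it does not yield O(cease_operations).
So O(cease_operations) is not derivable, and the apparent clash with O(not cease_operations) does not arise.
A world satisfying every obligation exists (e.g. audit_certificate=false, cease_operations=false, close_hatch=true, escalate_transcript=true, evacuate=false, flag_request=false, notify_report=true, raise_flag=true, renew_record=true, run_backup=false, update_dataset=false, validate_policy=true); no atom is both obligatory and forbidden, so the set is consistent.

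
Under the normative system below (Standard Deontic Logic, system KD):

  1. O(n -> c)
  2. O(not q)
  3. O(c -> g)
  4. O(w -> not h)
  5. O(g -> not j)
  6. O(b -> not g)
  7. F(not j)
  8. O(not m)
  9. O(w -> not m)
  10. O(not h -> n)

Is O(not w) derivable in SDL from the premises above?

Premise 7 is F(not j), i.e. O(j).
Premise 5 is O(g -> not j); contrapositively O(j -> not g). Since O(j) holds, K gives O(not g).
Premise 3 is O(c -> g); contrapositively O(not g -> not c). Since O(not g) holds, K gives O(not c).
The contrapositive of premise 1 (O(n -> c)) is O(not c -> not n), and O(not c) is already established, so O(not n).
The contrapositive of premise 10 (O(not h -> n)) is O(not n -> h), and O(not n) is already established, so O(h).
The contrapositive of premise 4 (O(w -> not h)) is O(h -> not w), and O(h) is already established, so O(not w).
Premises 2, 6, 8, 9 do not contribute to this derivation.
So O(not w) follows.

Yes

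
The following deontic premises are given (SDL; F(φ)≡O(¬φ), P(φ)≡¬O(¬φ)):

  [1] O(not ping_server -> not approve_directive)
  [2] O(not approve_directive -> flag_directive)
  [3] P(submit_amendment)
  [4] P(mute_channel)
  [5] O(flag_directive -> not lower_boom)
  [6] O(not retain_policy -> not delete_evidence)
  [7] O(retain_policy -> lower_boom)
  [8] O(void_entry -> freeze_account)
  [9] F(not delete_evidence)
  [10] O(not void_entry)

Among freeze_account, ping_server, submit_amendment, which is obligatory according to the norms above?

F(not delete_evidence) at premise 9 means O(delete_evidence).
Premise 6, O(not retain_policy -> not delete_evidence), contraposes to O(delete_evidence -> retain_policy); with O(delete_evidence) we get O(retain_policy).
Premise 7 is O(retain_policy -> lower_boom); since O(retain_policy), deontic closure gives O(lower_boom).
Premise 5 is O(flag_directive -> not lower_boom); contrapositively O(lower_boom -> not flag_directive). Since O(lower_boom) holds, K gives O(not flag_directive).
Premise 2 is O(not approve_directive -> flag_directive); contrapositively O(not flag_directive -> approve_directive). Since O(not flag_directive) holds, K gives O(approve_directive).
Premise 1 is O(not ping_server -> not approve_directive); contrapositively O(approve_directive -> ping_server). Since O(approve_directive) holds, K gives O(ping_server).
So O(ping_server) holds — ping_server is obligatory. None of the other listed options is made obligatory by any chain of premises.

ping_server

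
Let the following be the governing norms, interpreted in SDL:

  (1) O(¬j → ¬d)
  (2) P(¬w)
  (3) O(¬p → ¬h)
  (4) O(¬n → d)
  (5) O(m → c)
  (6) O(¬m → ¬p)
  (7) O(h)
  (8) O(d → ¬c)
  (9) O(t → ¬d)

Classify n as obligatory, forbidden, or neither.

Obligatory

From premise 7 we have O(h).
Premise 3, O(¬p → ¬h), contraposes to O(h → p); with O(h) we get O(p).
Premise 6 is O(¬m → ¬p); contrapositively O(p → m). Since O(p) holds, K gives O(m).
Applying K to premise 5 (O(m → c)) and O(m) yields O(c).
Premise 8, O(d → ¬c), contraposes to O(c → ¬d); with O(c) we get O(¬d).
Premise 4, O(¬n → d), contraposes to O(¬d → n); with O(¬d) we get O(n).
Premises 1, 2, 9 do not contribute to this derivation.
Hence n is obligatory.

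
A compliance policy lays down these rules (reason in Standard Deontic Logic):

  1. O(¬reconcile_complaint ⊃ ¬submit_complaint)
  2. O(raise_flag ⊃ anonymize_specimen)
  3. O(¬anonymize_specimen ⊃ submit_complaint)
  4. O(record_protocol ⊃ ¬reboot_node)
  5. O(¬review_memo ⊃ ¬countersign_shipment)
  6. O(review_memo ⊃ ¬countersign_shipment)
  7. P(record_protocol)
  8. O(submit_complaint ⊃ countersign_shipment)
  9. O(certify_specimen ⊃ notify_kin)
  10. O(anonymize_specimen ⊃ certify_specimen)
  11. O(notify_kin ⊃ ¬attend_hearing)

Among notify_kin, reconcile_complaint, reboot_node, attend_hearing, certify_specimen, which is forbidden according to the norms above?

Premises 5 and 6 are O(¬review_memo ⊃ ¬countersign_shipment) and O(review_memo ⊃ ¬countersign_shipment); every ideal world satisfies ¬review_memo or review_memo, so in either case ¬countersign_shipment holds — hence O(¬countersign_shipment).
The contrapositive of premise 8 (O(submit_complaint ⊃ countersign_shipment)) is O(¬countersign_shipment ⊃ ¬submit_complaint), and O(¬countersign_shipment) is already established, so O(¬submit_complaint).
Premise 3, O(¬anonymize_specimen ⊃ submit_complaint), contraposes to O(¬submit_complaint ⊃ anonymize_specimen); with O(¬submit_complaint) we get O(anonymize_specimen).
From O(anonymize_specimen) and premise 10, O(anonymize_specimen ⊃ certify_specimen), we obtain O(certify_specimen).
From O(certify_specimen) and premise 9, O(certify_specimen ⊃ notify_kin), we obtain O(notify_kin).
From O(notify_kin) and premise 11, O(notify_kin ⊃ ¬attend_hearing), we obtain O(¬attend_hearing).
So O(¬attend_hearing) holds, i.e. attend_hearing is forbidden. None of the other listed options is forbidden under the premises.

attend_hearing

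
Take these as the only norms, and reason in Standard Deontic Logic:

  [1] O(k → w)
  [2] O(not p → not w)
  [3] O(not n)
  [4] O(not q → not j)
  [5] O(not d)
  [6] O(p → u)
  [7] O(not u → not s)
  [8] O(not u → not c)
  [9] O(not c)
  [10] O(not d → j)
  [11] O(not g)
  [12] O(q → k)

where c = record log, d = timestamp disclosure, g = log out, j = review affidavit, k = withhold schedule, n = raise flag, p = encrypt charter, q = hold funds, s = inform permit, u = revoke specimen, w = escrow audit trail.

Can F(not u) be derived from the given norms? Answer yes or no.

Yes

From premise 5 we have O(not d).
With premise 10, O(not d → j), the K-axiom yields O(j).
Premise 4 is O(not q → not j); contrapositively O(j → q). Since O(j) holds, K gives O(q).
Premise 12 is O(q → k); since O(q), deontic closure gives O(k).
Applying K to premise 1 (O(k → w)) and O(k) yields O(w).
The contrapositive of premise 2 (O(not p → not w)) is O(w → p), and O(w) is already established, so O(p).
From O(p) and premise 6, O(p → u), we obtain O(u).
Premises 3, 7, 8, 9, 11 do not contribute to this derivation.
So O(u) holds, i.e. F(not u). The claim follows.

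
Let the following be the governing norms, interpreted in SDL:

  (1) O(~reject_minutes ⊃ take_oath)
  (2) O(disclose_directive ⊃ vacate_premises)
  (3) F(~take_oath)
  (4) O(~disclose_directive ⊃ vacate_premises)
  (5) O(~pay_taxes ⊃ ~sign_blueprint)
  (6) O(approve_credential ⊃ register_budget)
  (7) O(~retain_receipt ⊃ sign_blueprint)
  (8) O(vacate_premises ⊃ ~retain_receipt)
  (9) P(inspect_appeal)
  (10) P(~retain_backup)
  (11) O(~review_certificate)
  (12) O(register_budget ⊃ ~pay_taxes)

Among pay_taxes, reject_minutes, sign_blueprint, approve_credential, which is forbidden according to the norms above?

approve_credential

By case analysis on disclose_directive: premise 2 gives O(disclose_directive ⊃ vacate_premises) and premise 4 gives O(~disclose_directive ⊃ vacate_premises), so O(vacate_premises) either way.
From O(vacate_premises) and premise 8, O(vacate_premises ⊃ ~retain_receipt), we obtain O(~retain_receipt).
With premise 7, O(~retain_receipt ⊃ sign_blueprint), the K-axiom yields O(sign_blueprint).
Premise 5 is O(~pay_taxes ⊃ ~sign_blueprint); contrapositively O(sign_blueprint ⊃ pay_taxes). Since O(sign_blueprint) holds, K gives O(pay_taxes).
Premise 12 is O(register_budget ⊃ ~pay_taxes); contrapositively O(pay_taxes ⊃ ~register_budget). Since O(pay_taxes) holds, K gives O(~register_budget).
Premise 6, O(approve_credential ⊃ register_budget), contraposes to O(~register_budget ⊃ ~approve_credential); with O(~register_budget) we get O(~approve_credential).
So O(~approve_credential) holds, i.e. approve_credential is forbidden. None of the other listed options is forbidden under the premises.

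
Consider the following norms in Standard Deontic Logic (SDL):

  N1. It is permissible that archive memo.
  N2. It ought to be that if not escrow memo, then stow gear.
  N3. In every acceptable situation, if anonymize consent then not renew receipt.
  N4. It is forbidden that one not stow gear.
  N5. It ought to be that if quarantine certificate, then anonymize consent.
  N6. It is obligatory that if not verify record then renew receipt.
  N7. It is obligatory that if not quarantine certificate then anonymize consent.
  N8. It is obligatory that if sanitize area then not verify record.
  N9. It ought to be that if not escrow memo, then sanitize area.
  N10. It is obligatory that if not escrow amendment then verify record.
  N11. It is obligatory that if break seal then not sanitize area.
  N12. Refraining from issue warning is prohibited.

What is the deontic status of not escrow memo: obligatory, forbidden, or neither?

Forbidden

Premises 7 and 5 cover both cases: O(¬quarantine_certificate → anonymize_consent) and O(quarantine_certificate → anonymize_consent). Since ¬quarantine_certificate ∨ quarantine_certificate is a tautology, O(anonymize_consent) follows.
Premise 3 is O(anonymize_consent → ¬renew_receipt); since O(anonymize_consent), deontic closure gives O(¬renew_receipt).
The contrapositive of premise 6 (O(¬verify_record → renew_receipt)) is O(¬renew_receipt → verify_record), and O(¬renew_receipt) is already established, so O(verify_record).
Premise 8, O(sanitize_area → ¬verify_record), contraposes to O(verify_record → ¬sanitize_area); with O(verify_record) we get O(¬sanitize_area).
The contrapositive of premise 9 (O(¬escrow_memo → sanitize_area)) is O(¬sanitize_area → escrow_memo), and O(¬sanitize_area) is already established, so O(escrow_memo).
Premises 1, 2, 4, 10, 11, 12 do not contribute to this derivation.
Thus O(escrow_memo), which is F(¬escrow_memo): ¬escrow_memo is forbidden.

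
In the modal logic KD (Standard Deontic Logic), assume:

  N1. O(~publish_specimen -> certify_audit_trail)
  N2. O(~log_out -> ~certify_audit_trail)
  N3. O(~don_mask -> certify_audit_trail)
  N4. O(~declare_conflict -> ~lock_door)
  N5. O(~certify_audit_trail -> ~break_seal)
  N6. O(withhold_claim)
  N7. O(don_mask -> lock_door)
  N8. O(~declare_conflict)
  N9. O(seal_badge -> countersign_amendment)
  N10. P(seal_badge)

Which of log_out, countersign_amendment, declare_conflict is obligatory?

log_out

Premise 8 gives O(~declare_conflict).
From O(~declare_conflict) and premise 4, O(~declare_conflict -> ~lock_door), we obtain O(~lock_door).
Premise 7 is O(don_mask -> lock_door); contrapositively O(~lock_door -> ~don_mask). Since O(~lock_door) holds, K gives O(~don_mask).
With premise 3, O(~don_mask -> certify_audit_trail), the K-axiom yields O(certify_audit_trail).
Premise 2 is O(~log_out -> ~certify_audit_trail); contrapositively O(certify_audit_trail -> log_out). Since O(certify_audit_trail) holds, K gives O(log_out).
So O(log_out) holds — log_out is obligatory. None of the other listed options is made obligatory by any chain of premises.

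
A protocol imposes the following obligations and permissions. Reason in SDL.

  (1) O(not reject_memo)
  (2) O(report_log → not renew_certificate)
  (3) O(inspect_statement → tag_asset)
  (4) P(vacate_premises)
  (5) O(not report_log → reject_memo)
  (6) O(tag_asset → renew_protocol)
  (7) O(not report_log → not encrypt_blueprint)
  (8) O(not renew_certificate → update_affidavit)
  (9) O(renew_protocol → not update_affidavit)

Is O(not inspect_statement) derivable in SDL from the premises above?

From premise 1 we have O(not reject_memo).
Premise 5, O(not report_log → reject_memo), contraposes to O(not reject_memo → report_log); with O(not reject_memo) we get O(report_log).
Applying K to premise 2 (O(report_log → not renew_certificate)) and O(report_log) yields O(not renew_certificate).
From O(not renew_certificate) and premise 8, O(not renew_certificate → update_affidavit), we obtain O(update_affidavit).
Premise 9, O(renew_protocol → not update_affidavit), contraposes to O(update_affidavit → not renew_protocol); with O(update_affidavit) we get O(not renew_protocol).
Premise 6 is O(tag_asset → renew_protocol); contrapositively O(not renew_protocol → not tag_asset). Since O(not renew_protocol) holds, K gives O(not tag_asset).
Premise 3, O(inspect_statement → tag_asset), contraposes to O(not tag_asset → not inspect_statement); with O(not tag_asset) we get O(not inspect_statement).
Premises 4, 7 do not contribute to this derivation.
So O(not inspect_statement) follows.

Yes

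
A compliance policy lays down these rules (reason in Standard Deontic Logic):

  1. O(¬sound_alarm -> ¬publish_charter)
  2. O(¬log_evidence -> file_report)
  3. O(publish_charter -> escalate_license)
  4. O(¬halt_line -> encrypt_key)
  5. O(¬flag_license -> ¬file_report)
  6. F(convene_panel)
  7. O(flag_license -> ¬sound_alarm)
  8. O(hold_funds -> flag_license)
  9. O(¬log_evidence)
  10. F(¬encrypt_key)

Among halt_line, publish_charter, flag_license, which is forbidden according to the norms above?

From premise 9 we have O(¬log_evidence).
Applying K to premise 2 (O(¬log_evidence -> file_report)) and O(¬log_evidence) yields O(file_report).
The contrapositive of premise 5 (O(¬flag_license -> ¬file_report)) is O(file_report -> flag_license), and O(file_report) is already established, so O(flag_license).
From O(flag_license) and premise 7, O(flag_license -> ¬sound_alarm), we obtain O(¬sound_alarm).
With premise 1, O(¬sound_alarm -> ¬publish_charter), the K-axiom yields O(¬publish_charter).
So O(¬publish_charter) holds, i.e. publish_charter is forbidden. None of the other listed options is forbidden under the premises.

publish_charter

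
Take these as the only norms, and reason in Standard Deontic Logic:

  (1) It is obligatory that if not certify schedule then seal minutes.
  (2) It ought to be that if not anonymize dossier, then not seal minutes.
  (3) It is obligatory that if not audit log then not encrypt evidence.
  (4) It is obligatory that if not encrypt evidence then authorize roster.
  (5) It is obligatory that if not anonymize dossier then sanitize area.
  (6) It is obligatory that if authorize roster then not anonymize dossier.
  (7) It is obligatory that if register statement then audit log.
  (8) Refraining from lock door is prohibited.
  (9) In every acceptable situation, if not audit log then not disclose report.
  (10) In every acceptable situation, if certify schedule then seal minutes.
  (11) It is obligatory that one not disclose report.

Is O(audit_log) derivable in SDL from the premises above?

Premises 1 and 10 are O(¬certify_schedule → seal_minutes) and O(certify_schedule → seal_minutes); every ideal world satisfies ¬certify_schedule or certify_schedule, so in either case seal_minutes holds — hence O(seal_minutes).
Premise 2, O(¬anonymize_dossier → ¬seal_minutes), contraposes to O(seal_minutes → anonymize_dossier); with O(seal_minutes) we get O(anonymize_dossier).
Premise 6, O(authorize_roster → ¬anonymize_dossier), contraposes to O(anonymize_dossier → ¬authorize_roster); with O(anonymize_dossier) we get O(¬authorize_roster).
The contrapositive of premise 4 (O(¬encrypt_evidence → authorize_roster)) is O(¬authorize_roster → encrypt_evidence), and O(¬authorize_roster) is already established, so O(encrypt_evidence).
The contrapositive of premise 3 (O(¬audit_log → ¬encrypt_evidence)) is O(encrypt_evidence → audit_log), and O(encrypt_evidence) is already established, so O(audit_log).
Premises 5, 7, 8, 9, 11 do not contribute to this derivation.
So O(audit_log) follows.

Yes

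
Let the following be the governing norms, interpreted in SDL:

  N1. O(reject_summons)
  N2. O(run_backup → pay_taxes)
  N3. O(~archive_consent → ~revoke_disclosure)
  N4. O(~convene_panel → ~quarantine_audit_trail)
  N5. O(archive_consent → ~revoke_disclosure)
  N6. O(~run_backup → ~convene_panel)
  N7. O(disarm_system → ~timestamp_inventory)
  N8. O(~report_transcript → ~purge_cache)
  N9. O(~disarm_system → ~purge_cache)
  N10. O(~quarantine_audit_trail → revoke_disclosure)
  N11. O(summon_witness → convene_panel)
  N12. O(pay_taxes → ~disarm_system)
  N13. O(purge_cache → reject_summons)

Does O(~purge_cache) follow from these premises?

Yes

Premises 3 and 5 cover both cases: O(~archive_consent → ~revoke_disclosure) and O(archive_consent → ~revoke_disclosure). Since ~archive_consent ∨ archive_consent is a tautology, O(~revoke_disclosure) follows.
Premise 10, O(~quarantine_audit_trail → revoke_disclosure), contraposes to O(~revoke_disclosure → quarantine_audit_trail); with O(~revoke_disclosure) we get O(quarantine_audit_trail).
The contrapositive of premise 4 (O(~convene_panel → ~quarantine_audit_trail)) is O(quarantine_audit_trail → convene_panel), and O(quarantine_audit_trail) is already established, so O(convene_panel).
The contrapositive of premise 6 (O(~run_backup → ~convene_panel)) is O(convene_panel → run_backup), and O(convene_panel) is already established, so O(run_backup).
Applying K to premise 2 (O(run_backup → pay_taxes)) and O(run_backup) yields O(pay_taxes).
With premise 12, O(pay_taxes → ~disarm_system), the K-axiom yields O(~disarm_system).
Premise 9 is O(~disarm_system → ~purge_cache); since O(~disarm_system), deontic closure gives O(~purge_cache).
Premises 1, 7, 8, 11, 13 do not contribute to this derivation.
So O(~purge_cache) follows.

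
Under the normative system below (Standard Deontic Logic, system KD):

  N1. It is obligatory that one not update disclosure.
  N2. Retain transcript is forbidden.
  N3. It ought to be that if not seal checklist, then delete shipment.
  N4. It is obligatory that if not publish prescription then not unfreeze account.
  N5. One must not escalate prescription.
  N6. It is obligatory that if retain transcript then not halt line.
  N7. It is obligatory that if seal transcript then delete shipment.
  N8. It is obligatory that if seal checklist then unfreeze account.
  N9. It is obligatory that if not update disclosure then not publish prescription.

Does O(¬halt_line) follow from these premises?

Premise 6 is O(retain_transcript → ¬halt_line), but O(retain_transcript) is not derivable from the premises, so it does not yield O(¬halt_line).
No other premise forces O(¬halt_line). An ideal world satisfying every premise can still have ¬halt_line false, so O(¬halt_line) is not derivable.

No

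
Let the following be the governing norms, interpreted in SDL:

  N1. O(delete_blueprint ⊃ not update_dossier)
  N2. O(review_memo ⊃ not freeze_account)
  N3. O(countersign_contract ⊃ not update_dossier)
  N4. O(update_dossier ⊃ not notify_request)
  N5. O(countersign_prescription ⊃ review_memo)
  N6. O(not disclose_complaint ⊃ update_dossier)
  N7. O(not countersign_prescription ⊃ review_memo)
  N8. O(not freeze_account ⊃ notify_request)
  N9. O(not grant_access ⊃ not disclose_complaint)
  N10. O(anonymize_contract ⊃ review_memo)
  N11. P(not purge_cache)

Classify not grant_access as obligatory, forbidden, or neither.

Forbidden

Premises 7 and 5 cover both cases: O(not countersign_prescription ⊃ review_memo) and O(countersign_prescription ⊃ review_memo). Since not countersign_prescription ∨ countersign_prescription is a tautology, O(review_memo) follows.
From O(review_memo) and premise 2, O(review_memo ⊃ not freeze_account), we obtain O(not freeze_account).
From O(not freeze_account) and premise 8, O(not freeze_account ⊃ notify_request), we obtain O(notify_request).
Premise 4, O(update_dossier ⊃ not notify_request), contraposes to O(notify_request ⊃ not update_dossier); with O(notify_request) we get O(not update_dossier).
Premise 6, O(not disclose_complaint ⊃ update_dossier), contraposes to O(not update_dossier ⊃ disclose_complaint); with O(not update_dossier) we get O(disclose_complaint).
The contrapositive of premise 9 (O(not grant_access ⊃ not disclose_complaint)) is O(disclose_complaint ⊃ grant_access), and O(disclose_complaint) is already established, so O(grant_access).
Premises 1, 3, 10, 11 do not contribute to this derivation.
Thus O(grant_access), which is F(not grant_access): not grant_access is forbidden.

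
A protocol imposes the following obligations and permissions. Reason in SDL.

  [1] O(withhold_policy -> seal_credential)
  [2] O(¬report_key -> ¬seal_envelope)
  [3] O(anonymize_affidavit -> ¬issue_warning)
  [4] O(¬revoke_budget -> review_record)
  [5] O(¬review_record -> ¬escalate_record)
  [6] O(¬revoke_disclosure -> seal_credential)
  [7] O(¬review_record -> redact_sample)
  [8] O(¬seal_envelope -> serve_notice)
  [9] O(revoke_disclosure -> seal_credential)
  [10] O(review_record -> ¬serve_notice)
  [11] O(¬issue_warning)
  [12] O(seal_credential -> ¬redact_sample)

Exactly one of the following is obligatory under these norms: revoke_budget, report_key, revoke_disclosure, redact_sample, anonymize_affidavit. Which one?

report_key

By case analysis on ¬revoke_disclosure: premise 6 gives O(¬revoke_disclosure -> seal_credential) and premise 9 gives O(revoke_disclosure -> seal_credential), so O(seal_credential) either way.
Premise 12 is O(seal_credential -> ¬redact_sample); since O(seal_credential), deontic closure gives O(¬redact_sample).
Premise 7, O(¬review_record -> redact_sample), contraposes to O(¬redact_sample -> review_record); with O(¬redact_sample) we get O(review_record).
With premise 10, O(review_record -> ¬serve_notice), the K-axiom yields O(¬serve_notice).
The contrapositive of premise 8 (O(¬seal_envelope -> serve_notice)) is O(¬serve_notice -> seal_envelope), and O(¬serve_notice) is already established, so O(seal_envelope).
Premise 2, O(¬report_key -> ¬seal_envelope), contraposes to O(seal_envelope -> report_key); with O(seal_envelope) we get O(report_key).
So O(report_key) holds — report_key is obligatory. None of the other listed options is made obligatory by any chain of premises.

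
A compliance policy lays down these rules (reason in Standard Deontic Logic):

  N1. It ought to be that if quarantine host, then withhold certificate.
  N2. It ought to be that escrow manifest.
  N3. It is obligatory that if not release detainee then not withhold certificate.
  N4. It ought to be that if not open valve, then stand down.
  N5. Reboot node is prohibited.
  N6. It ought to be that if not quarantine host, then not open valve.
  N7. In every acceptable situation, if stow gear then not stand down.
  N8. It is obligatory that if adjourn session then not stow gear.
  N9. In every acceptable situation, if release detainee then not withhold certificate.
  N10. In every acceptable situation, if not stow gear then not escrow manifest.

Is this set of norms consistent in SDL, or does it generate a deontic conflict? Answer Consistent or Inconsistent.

Premises 9 and 3 are O(release_detainee → ¬withhold_certificate) and O(¬release_detainee → ¬withhold_certificate); every ideal world satisfies release_detainee or ¬release_detainee, so in either case ¬withhold_certificate holds — hence O(¬withhold_certificate).
The contrapositive of premise 1 (O(quarantine_host → withhold_certificate)) is O(¬withhold_certificate → ¬quarantine_host), and O(¬withhold_certificate) is already established, so O(¬quarantine_host).
With premise 6, O(¬quarantine_host → ¬open_valve), the K-axiom yields O(¬open_valve).
With premise 4, O(¬open_valve → stand_down), the K-axiom yields O(stand_down).
Premise 7, O(stow_gear → ¬stand_down), contraposes to O(stand_down → ¬stow_gear); with O(stand_down) we get O(¬stow_gear).
Premise 10 is O(¬stow_gear → ¬escrow_manifest); since O(¬stow_gear), deontic closure gives O(¬escrow_manifest).
Yet premise 2 states O(escrow_manifest).
We now have both O(¬escrow_manifest) and O(escrow_manifest) — escrow_manifest is simultaneously obligatory and forbidden, violating the D-axiom.

Inconsistent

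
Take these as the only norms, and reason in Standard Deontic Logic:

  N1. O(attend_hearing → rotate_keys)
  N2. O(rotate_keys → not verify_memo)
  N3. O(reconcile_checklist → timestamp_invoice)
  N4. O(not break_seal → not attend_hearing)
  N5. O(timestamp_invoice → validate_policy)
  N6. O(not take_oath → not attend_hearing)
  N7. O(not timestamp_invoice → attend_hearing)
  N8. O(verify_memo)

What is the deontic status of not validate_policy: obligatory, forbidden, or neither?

Forbidden

Premise 8 states O(verify_memo) outright.
The contrapositive of premise 2 (O(rotate_keys → not verify_memo)) is O(verify_memo → not rotate_keys), and O(verify_memo) is already established, so O(not rotate_keys).
The contrapositive of premise 1 (O(attend_hearing → rotate_keys)) is O(not rotate_keys → not attend_hearing), and O(not rotate_keys) is already established, so O(not attend_hearing).
The contrapositive of premise 7 (O(not timestamp_invoice → attend_hearing)) is O(not attend_hearing → timestamp_invoice), and O(not attend_hearing) is already established, so O(timestamp_invoice).
With premise 5, O(timestamp_invoice → validate_policy), the K-axiom yields O(validate_policy).
Premises 3, 4, 6 do not contribute to this derivation.
Thus O(validate_policy), which is F(not validate_policy): not validate_policy is forbidden.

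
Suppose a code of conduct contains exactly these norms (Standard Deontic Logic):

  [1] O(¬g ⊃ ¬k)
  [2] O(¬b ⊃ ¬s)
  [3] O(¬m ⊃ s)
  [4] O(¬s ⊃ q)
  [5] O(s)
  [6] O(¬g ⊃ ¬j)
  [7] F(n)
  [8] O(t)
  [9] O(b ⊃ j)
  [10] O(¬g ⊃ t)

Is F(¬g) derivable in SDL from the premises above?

Yes

Premise 5 gives O(s).
Premise 2 is O(¬b ⊃ ¬s); contrapositively O(s ⊃ b). Since O(s) holds, K gives O(b).
From O(b) and premise 9, O(b ⊃ j), we obtain O(j).
Premise 6, O(¬g ⊃ ¬j), contraposes to O(j ⊃ g); with O(j) we get O(g).
Premises 1, 3, 4, 7, 8, 10 do not contribute to this derivation.
So O(g) holds, i.e. F(¬g). The claim follows.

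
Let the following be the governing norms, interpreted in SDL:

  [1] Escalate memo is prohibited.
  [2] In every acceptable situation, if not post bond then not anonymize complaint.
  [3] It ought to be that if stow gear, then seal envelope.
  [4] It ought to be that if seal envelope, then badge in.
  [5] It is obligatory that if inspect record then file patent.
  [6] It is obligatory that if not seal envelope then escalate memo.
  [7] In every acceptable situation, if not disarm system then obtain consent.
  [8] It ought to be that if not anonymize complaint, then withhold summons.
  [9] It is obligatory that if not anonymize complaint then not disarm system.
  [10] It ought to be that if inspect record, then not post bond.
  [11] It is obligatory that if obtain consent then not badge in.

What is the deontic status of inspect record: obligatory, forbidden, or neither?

Forbidden

F(escalate_memo) at premise 1 means O(¬escalate_memo).
The contrapositive of premise 6 (O(¬seal_envelope → escalate_memo)) is O(¬escalate_memo → seal_envelope), and O(¬escalate_memo) is already established, so O(seal_envelope).
With premise 4, O(seal_envelope → badge_in), the K-axiom yields O(badge_in).
Premise 11, O(obtain_consent → ¬badge_in), contraposes to O(badge_in → ¬obtain_consent); with O(badge_in) we get O(¬obtain_consent).
Premise 7, O(¬disarm_system → obtain_consent), contraposes to O(¬obtain_consent → disarm_system); with O(¬obtain_consent) we get O(disarm_system).
Premise 9 is O(¬anonymize_complaint → ¬disarm_system); contrapositively O(disarm_system → anonymize_complaint). Since O(disarm_system) holds, K gives O(anonymize_complaint).
Premise 2, O(¬post_bond → ¬anonymize_complaint), contraposes to O(anonymize_complaint → post_bond); with O(anonymize_complaint) we get O(post_bond).
The contrapositive of premise 10 (O(inspect_record → ¬post_bond)) is O(post_bond → ¬inspect_record), and O(post_bond) is already established, so O(¬inspect_record).
Premises 3, 5, 8 do not contribute to this derivation.
Thus O(¬inspect_record), which is F(inspect_record): inspect_record is forbidden.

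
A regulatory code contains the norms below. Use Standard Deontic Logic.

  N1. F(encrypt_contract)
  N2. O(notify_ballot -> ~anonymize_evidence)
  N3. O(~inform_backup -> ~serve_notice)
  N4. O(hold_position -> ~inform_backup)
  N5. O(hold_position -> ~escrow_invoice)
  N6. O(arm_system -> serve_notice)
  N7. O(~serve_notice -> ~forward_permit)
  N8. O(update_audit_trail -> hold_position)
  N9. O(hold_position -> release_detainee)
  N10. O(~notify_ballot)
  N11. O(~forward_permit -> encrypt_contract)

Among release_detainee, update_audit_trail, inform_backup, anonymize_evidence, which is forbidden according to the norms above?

update_audit_trail

Premise 1, F(encrypt_contract), is equivalent to O(~encrypt_contract).
Premise 11 is O(~forward_permit -> encrypt_contract); contrapositively O(~encrypt_contract -> forward_permit). Since O(~encrypt_contract) holds, K gives O(forward_permit).
The contrapositive of premise 7 (O(~serve_notice -> ~forward_permit)) is O(forward_permit -> serve_notice), and O(forward_permit) is already established, so O(serve_notice).
Premise 3 is O(~inform_backup -> ~serve_notice); contrapositively O(serve_notice -> inform_backup). Since O(serve_notice) holds, K gives O(inform_backup).
The contrapositive of premise 4 (O(hold_position -> ~inform_backup)) is O(inform_backup -> ~hold_position), and O(inform_backup) is already established, so O(~hold_position).
Premise 8, O(update_audit_trail -> hold_position), contraposes to O(~hold_position -> ~update_audit_trail); with O(~hold_position) we get O(~update_audit_trail).
So O(~update_audit_trail) holds, i.e. update_audit_trail is forbidden. None of the other listed options is forbidden under the premises.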